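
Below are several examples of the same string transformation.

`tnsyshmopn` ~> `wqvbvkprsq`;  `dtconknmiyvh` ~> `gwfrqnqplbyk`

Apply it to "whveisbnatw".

zkyhlveqdwz

What's happening: shift every letter 3 places forward in the alphabet (wrapping around).
Applying that to "whveisbnatw" gives "zkyhlveqdwz".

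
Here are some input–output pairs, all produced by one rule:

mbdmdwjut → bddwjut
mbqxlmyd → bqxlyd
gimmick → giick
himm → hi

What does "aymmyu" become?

ayyu

What's happening: remove every "m".
Doing the same to "aymmyu": "ayyu".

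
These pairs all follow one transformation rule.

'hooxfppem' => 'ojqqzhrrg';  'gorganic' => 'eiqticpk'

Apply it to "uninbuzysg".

The rule is to shift every letter 2 places forward in the alphabet (wrapping around), then move the last character to the front.
Applying both steps to "uninbuzysg": "wpkpdwbaui", then "iwpkpdwbau".

iwpkpdwbau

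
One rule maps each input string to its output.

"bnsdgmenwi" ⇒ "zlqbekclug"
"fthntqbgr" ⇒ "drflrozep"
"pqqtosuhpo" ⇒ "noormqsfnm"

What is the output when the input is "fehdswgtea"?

What's happening: shift every letter 2 places backward in the alphabet (wrapping around).
So "fehdswgtea" becomes "dcfbquercy".

dcfbquercy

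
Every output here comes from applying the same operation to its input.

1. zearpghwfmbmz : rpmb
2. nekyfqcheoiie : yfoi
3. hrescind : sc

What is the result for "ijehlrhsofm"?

What's happening: swap each adjacent pair of characters (1↔2, 3↔4, ...), then keep one character in every 3, starting at position 3 (positions 3rd, 6th, 9th, ...).
Applying both steps to "ijehlrhsofm": "jiherlshfom", then "hlf".

hlf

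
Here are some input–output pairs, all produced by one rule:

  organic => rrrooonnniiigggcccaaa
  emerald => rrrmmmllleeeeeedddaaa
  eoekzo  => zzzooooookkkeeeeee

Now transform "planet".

Each output is the input with this applied: repeat every character 3 times, then sort the characters into reverse alphabetical order.
Applying both steps to "planet": "ppplllaaannneeettt", then "tttpppnnnllleeeaaa".

tttpppnnnllleeeaaa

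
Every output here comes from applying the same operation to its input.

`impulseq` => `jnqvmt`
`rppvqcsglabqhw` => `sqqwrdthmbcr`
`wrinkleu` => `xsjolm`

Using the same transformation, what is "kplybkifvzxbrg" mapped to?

lqmzcljgwayc

What's happening: shift every letter 1 place forward in the alphabet (wrapping around), then delete the last 2 characters.
"kplybkifvzxbrg" → "lqmzcljgwaycsh" → "lqmzcljgwayc".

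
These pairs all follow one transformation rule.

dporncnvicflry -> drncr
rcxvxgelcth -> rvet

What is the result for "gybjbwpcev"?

The pattern: keep one character in every 3, starting at position 1 (positions 1st, 4th, 7th, ...).
On "gybjbwpcev" that produces "gjpv".

gjpv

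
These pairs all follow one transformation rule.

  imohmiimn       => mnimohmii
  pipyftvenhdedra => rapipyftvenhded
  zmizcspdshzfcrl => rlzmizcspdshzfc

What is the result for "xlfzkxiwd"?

Each output is the input with this applied: move the last 2 characters to the front (rotate right by 2).
So "xlfzkxiwd" becomes "wdxlfzkxi".

wdxlfzkxi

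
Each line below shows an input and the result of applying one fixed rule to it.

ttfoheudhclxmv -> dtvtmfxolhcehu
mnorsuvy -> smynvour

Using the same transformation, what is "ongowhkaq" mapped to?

woqnagkoh

What's happening: take characters alternately from the front and the back (1st, last, 2nd, 2nd-last, ...), then move the last character to the front.
Working it through for "ongowhkaq": intermediate "oqnagkohw", final "woqnagkoh".
(Check on "ttfoheudhclxmv": → "tvtmfxolhcehud" → "dtvtmfxolhcehu" ✓)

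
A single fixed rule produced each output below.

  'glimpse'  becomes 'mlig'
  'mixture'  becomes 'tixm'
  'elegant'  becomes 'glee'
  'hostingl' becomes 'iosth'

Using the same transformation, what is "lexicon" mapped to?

iexl

Looking at the pairs, the operation is to delete the last 3 characters, then swap the first and last characters.
Starting from "lexicon": after the first operation, "lexi"; after the second, "iexl".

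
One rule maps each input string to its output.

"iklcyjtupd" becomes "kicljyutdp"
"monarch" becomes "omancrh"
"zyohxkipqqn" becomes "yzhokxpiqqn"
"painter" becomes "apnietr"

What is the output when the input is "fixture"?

iftxrue

Rule — swap each adjacent pair of characters (1↔2, 3↔4, ...).
Doing the same to "fixture": "iftxrue".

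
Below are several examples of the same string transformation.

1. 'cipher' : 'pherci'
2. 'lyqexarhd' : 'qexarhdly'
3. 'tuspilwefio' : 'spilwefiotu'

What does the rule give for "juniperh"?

niperhju

The pattern: move the first 2 characters to the end (rotate left by 2).
"juniperh" → "niperhju".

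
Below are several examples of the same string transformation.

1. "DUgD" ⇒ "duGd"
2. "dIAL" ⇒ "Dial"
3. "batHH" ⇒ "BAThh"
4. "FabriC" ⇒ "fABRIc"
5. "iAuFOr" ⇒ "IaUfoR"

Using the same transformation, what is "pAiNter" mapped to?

PaInTER

Each output is the input with this applied: flip the case of every letter.
For "pAiNter" the result is "PaInTER".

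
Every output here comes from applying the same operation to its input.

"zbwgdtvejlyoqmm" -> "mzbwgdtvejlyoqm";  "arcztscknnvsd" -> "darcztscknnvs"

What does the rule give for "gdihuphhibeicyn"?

ngdihuphhibeicy

What's happening: move the last character to the front.
Doing the same to "gdihuphhibeicyn": "ngdihuphhibeicy".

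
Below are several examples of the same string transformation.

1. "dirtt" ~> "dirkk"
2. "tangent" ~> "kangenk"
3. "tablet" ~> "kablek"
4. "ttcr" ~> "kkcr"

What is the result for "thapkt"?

khapkk

The transformation: replace every "t" with "k".
On "thapkt" that produces "khapkk".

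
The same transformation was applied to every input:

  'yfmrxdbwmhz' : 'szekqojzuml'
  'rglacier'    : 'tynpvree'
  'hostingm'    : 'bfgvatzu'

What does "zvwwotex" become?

What's happening: move the first character to the end, then shift every letter 13 places forward in the alphabet (wrapping around) — i.e. ROT13.
Applying both steps to "zvwwotex": "vwwotexz", then "ijjbgrkm".

ijjbgrkm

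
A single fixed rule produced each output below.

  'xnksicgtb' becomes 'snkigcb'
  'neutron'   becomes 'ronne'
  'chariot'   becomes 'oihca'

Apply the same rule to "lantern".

Rule — sort the characters into reverse alphabetical order, then delete the first 2 characters.
"lantern" → "trnnlea" → "nnlea".

nnlea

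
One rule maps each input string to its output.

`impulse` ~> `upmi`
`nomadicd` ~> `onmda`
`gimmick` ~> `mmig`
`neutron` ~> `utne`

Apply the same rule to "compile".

pomc

In each case the input is transformed by: delete the last 3 characters, then sort the characters into reverse alphabetical order.
On "compile": the first step gives "comp", and the second then gives "pomc".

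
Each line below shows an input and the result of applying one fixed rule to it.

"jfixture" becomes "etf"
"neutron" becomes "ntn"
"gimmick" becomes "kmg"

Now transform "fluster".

rsf

In each case the input is transformed by: reverse the string, then keep one character in every 3, starting at position 1 (positions 1st, 4th, 7th, ...).
On "fluster" that produces "rsf".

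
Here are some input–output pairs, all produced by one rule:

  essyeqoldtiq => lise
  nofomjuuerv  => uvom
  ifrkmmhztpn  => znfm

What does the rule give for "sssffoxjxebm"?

jbsf

Each output is the input with this applied: keep one character in every 3, starting at position 2 (positions 2nd, 5th, 8th, ...), then move the first 2 characters to the end (rotate left by 2).
On "sssffoxjxebm": the first step gives "sfjb", and the second then gives "jbsf".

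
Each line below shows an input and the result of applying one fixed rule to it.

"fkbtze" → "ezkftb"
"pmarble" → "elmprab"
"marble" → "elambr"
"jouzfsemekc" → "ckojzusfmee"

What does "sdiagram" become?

madsairg

What's happening: move the last 2 characters to the front (rotate right by 2), then swap each adjacent pair of characters (1↔2, 3↔4, ...).
Applying both steps to "sdiagram": "amsdiagr", then "madsairg".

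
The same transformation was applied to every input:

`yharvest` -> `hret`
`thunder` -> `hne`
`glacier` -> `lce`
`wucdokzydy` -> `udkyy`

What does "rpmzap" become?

pzp

The pattern: keep every other character starting from the second (positions 2nd, 4th, 6th, ...).
Doing the same to "rpmzap": "pzp".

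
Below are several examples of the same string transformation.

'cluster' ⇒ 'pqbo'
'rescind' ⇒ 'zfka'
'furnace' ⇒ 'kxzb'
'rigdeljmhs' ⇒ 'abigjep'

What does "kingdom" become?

dalj

In each case the input is transformed by: shift every letter 3 places backward in the alphabet (wrapping around), then delete the first 3 characters.
Applying both steps to "kingdom": "hfkdalj", then "dalj".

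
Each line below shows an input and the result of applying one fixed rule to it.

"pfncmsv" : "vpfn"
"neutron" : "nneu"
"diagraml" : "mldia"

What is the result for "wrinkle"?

ewri

The transformation: move the first 3 characters to the end (rotate left by 3), then delete the first 3 characters.
"wrinkle" → "nklewri" → "ewri".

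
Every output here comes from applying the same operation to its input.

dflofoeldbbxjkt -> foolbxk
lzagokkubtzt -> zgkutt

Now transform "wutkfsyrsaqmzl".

In each case the input is transformed by: keep every other character starting from the second (positions 2nd, 4th, 6th, ...).
Doing the same to "wutkfsyrsaqmzl": "uksraml".

uksraml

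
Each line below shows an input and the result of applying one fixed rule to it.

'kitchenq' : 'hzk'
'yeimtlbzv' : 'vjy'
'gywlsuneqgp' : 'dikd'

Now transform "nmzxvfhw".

The transformation: shift every letter 3 places backward in the alphabet (wrapping around), then keep one character in every 3, starting at position 1 (positions 1st, 4th, 7th, ...).
On "nmzxvfhw": the first step gives "kjwuscet", and the second then gives "kue".

kue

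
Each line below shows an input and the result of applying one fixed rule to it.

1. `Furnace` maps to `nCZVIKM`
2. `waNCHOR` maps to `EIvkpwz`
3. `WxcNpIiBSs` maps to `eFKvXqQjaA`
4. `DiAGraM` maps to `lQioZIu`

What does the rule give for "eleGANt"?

In each case the input is transformed by: shift every letter 8 places forward in the alphabet (wrapping around), then flip the case of every letter.
Starting from "eleGANt": after the first operation, "mtmOIVb"; after the second, "MTMoivB".

MTMoivB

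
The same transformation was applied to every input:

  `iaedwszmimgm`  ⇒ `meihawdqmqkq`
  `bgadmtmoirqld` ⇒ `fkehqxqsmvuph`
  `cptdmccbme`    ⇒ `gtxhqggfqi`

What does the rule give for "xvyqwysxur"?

Rule — shift every letter 4 places forward in the alphabet (wrapping around).
So "xvyqwysxur" becomes "bzcuacwbyv".

bzcuacwbyv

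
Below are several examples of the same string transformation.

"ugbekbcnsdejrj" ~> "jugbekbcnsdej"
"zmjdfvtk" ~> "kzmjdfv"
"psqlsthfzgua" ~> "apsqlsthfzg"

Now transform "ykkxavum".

The rule is to move the last 2 characters to the front (rotate right by 2), then delete the first character.
Doing the same to "ykkxavum": "mykkxav".
(Check on "psqlsthfzgua": → "uapsqlsthfzg" → "apsqlsthfzg" ✓)

mykkxav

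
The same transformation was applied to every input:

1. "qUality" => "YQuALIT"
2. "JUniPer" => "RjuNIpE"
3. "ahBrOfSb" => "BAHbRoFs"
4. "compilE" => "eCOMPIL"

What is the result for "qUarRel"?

Rule — flip the case of every letter, then move the last character to the front.
Applying that to "qUarRel" gives "LQuARrE".
(Check on "compilE": → "COMPILe" → "eCOMPIL" ✓)

LQuARrE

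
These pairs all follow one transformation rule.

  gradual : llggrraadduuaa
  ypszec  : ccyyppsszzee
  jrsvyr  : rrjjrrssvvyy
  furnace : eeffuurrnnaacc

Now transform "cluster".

Each output is the input with this applied: double every character, then move the last 2 characters to the front (rotate right by 2).
Doing the same to "cluster": "rrcclluussttee".
(Check on "furnace": → "ffuurrnnaaccee" → "eeffuurrnnaacc" ✓)

rrcclluussttee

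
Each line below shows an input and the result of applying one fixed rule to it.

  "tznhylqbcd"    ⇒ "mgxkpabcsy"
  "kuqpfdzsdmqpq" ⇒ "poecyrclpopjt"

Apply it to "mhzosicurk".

Looking at the pairs, the operation is to move the first 2 characters to the end (rotate left by 2), then shift every letter 1 place backward in the alphabet (wrapping around).
"mhzosicurk" → "zosicurkmh" → "ynrhbtqjlg".

ynrhbtqjlg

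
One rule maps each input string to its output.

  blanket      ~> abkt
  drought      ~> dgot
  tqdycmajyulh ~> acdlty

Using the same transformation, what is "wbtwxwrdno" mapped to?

nrtwx

Looking at the pairs, the operation is to keep every other character starting from the first (positions 1st, 3rd, 5th, ...), then sort the characters into alphabetical order.
Working it through for "wbtwxwrdno": intermediate "wtxrn", final "nrtwx".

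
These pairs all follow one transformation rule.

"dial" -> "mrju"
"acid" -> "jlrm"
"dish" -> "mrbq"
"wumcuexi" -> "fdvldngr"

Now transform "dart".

The rule is to shift every letter 9 places forward in the alphabet (wrapping around).
For "dart" the result is "mjac".

mjac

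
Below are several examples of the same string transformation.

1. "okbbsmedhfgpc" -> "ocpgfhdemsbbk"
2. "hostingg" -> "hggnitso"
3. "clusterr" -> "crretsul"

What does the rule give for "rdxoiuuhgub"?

rbughuuioxd

In each case the input is transformed by: reverse the string, then move the last character to the front.
Working it through for "rdxoiuuhgub": intermediate "bughuuioxdr", final "rbughuuioxd".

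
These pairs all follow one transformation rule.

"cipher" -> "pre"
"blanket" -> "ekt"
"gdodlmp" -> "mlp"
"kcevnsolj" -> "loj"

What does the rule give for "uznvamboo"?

obo

In each case the input is transformed by: swap each adjacent pair of characters (1↔2, 3↔4, ...), then keep only the last 3 characters.
"uznvamboo" → "zuvnmaobo" → "obo".
(Check on "gdodlmp": → "dgdomlp" → "mlp" ✓)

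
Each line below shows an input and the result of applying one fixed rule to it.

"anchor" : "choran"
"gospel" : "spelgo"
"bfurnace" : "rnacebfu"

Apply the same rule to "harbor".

The rule is to swap the front and back halves of the string, then move the last character to the front.
Working it through for "harbor": intermediate "borhar", final "rborha".

rborha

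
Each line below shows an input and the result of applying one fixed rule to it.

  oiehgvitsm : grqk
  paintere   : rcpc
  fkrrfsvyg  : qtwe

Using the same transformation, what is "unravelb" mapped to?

tcjz

Rule — shift every letter 2 places backward in the alphabet (wrapping around), then keep only the last 4 characters.
Working it through for "unravelb": intermediate "slpytcjz", final "tcjz".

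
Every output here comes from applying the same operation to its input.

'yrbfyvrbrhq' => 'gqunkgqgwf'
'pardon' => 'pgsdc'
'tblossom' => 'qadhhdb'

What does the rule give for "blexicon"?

atmxrdc

The pattern: shift every letter 11 places backward in the alphabet (wrapping around), then delete the first character.
Applying both steps to "blexicon": "qatmxrdc", then "atmxrdc".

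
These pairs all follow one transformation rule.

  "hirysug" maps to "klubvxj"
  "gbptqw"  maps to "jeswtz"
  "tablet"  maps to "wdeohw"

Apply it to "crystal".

Each output is the input with this applied: shift every letter 3 places forward in the alphabet (wrapping around).
Applying that to "crystal" gives "fubvwdo".

fubvwdo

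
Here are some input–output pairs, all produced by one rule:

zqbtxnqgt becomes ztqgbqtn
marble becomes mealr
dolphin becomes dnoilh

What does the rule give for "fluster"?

frleut

Rule — take characters alternately from the front and the back (1st, last, 2nd, 2nd-last, ...), then delete the last character.
Applying both steps to "fluster": "frleuts", then "frleut".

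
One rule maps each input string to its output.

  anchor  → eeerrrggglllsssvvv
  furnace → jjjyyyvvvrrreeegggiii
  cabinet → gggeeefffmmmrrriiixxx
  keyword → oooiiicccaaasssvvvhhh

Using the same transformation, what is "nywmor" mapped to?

rrrcccaaaqqqsssvvv

The rule is to repeat every character 3 times, then shift every letter 4 places forward in the alphabet (wrapping around).
Applying that to "nywmor" gives "rrrcccaaaqqqsssvvv".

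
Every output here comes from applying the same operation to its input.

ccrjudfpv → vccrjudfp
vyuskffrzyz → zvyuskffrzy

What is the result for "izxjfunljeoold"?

dizxjfunljeool

The transformation: move the last character to the front.
On "izxjfunljeoold" that produces "dizxjfunljeool".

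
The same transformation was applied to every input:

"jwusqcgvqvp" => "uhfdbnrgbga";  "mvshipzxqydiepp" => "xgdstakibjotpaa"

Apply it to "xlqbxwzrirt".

iwbmihkctce

Rule — shift every letter 11 places forward in the alphabet (wrapping around).
Doing the same to "xlqbxwzrirt": "iwbmihkctce".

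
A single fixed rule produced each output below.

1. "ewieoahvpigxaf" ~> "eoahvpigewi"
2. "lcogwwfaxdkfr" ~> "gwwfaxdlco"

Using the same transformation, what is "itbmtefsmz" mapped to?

mtefitb

The transformation: delete the last 3 characters, then move the first 3 characters to the end (rotate left by 3).
On "itbmtefsmz": the first step gives "itbmtef", and the second then gives "mtefitb".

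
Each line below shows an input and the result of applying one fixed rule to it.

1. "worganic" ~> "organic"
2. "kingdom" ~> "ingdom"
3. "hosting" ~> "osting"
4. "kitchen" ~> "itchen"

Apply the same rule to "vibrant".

Each output is the input with this applied: delete the first character.
On "vibrant" that produces "ibrant".

ibrant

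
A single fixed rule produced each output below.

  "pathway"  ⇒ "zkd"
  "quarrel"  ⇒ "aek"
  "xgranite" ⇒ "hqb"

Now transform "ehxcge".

The rule is to shift every letter 10 places forward in the alphabet (wrapping around), then keep only the first 3 characters.
Starting from "ehxcge": after the first operation, "orhmqo"; after the second, "orh".

orh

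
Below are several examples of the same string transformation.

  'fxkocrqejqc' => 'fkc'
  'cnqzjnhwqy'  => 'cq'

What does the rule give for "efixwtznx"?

ei

Each output is the input with this applied: keep every other character starting from the first (positions 1st, 3rd, 5th, ...), then delete the last 3 characters.
On "efixwtznx": the first step gives "eiwzx", and the second then gives "ei".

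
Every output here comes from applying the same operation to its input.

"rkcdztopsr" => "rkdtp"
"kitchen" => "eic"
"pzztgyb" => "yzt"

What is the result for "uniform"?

What's happening: keep every other character starting from the second (positions 2nd, 4th, 6th, ...), then move the last character to the front.
"uniform" → "nfr" → "rnf".
(Check on "pzztgyb": → "zty" → "yzt" ✓)

rnf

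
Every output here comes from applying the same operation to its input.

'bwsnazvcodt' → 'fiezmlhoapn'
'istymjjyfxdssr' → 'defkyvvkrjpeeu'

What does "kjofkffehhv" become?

hvarwrrqttw

Rule — swap the first and last characters, then shift every letter 12 places forward in the alphabet (wrapping around).
Applying both steps to "kjofkffehhv": "vjofkffehhk", then "hvarwrrqttw".
(Check on "bwsnazvcodt": → "twsnazvcodb" → "fiezmlhoapn" ✓)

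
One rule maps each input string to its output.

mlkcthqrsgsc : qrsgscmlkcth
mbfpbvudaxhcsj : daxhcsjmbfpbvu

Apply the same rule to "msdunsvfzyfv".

vfzyfvmsduns

What's happening: swap the front and back halves of the string.
Doing the same to "msdunsvfzyfv": "vfzyfvmsduns".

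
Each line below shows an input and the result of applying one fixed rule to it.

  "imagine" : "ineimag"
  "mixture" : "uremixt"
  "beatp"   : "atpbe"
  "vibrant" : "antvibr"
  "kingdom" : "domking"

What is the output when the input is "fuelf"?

elffu

What's happening: move the last 3 characters to the front (rotate right by 3).
"fuelf" → "elffu".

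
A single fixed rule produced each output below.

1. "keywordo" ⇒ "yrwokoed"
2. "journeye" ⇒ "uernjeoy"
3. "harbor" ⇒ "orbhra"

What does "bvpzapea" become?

ppzabave

The pattern: take characters alternately from the front and the back (1st, last, 2nd, 2nd-last, ...), then swap the front and back halves of the string.
Applying both steps to "bvpzapea": "baveppza", then "ppzabave".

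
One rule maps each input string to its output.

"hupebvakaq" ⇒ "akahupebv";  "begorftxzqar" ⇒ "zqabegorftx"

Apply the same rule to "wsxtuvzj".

Each output is the input with this applied: delete the last character, then move the last 3 characters to the front (rotate right by 3).
Starting from "wsxtuvzj": after the first operation, "wsxtuvz"; after the second, "uvzwsxt".

uvzwsxt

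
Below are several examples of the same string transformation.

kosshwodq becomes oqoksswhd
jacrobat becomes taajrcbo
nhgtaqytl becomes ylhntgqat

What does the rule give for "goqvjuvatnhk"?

khogvqujavnt

Rule — swap each adjacent pair of characters (1↔2, 3↔4, ...), then move the last 2 characters to the front (rotate right by 2).
Applying both steps to "goqvjuvatnhk": "ogvqujavntkh", then "khogvqujavnt".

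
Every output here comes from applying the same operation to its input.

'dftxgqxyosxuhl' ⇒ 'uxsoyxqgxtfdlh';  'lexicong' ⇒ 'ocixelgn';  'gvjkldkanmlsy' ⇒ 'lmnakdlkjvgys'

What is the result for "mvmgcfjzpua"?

pzjfcgmvmau

The pattern: reverse the string, then move the first 2 characters to the end (rotate left by 2).
"mvmgcfjzpua" → "aupzjfcgmvm" → "pzjfcgmvmau".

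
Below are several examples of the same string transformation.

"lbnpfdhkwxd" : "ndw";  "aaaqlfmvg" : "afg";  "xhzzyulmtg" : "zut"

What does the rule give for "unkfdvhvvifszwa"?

The pattern: keep one character in every 3, starting at position 3 (positions 3rd, 6th, 9th, ...).
Applying that to "unkfdvhvvifszwa" gives "kvvsa".

kvvsa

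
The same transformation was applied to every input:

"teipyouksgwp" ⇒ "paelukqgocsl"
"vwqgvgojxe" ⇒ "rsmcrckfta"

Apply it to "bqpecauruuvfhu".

xmlaywqnqqrbdq

The rule is to shift every letter 4 places backward in the alphabet (wrapping around).
Doing the same to "bqpecauruuvfhu": "xmlaywqnqqrbdq".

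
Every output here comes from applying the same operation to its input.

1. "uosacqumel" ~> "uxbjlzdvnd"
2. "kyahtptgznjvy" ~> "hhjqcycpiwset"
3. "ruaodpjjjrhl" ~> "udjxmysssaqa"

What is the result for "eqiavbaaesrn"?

The transformation: swap the first and last characters, then shift every letter 9 places forward in the alphabet (wrapping around).
Starting from "eqiavbaaesrn": after the first operation, "nqiavbaaesre"; after the second, "wzrjekjjnban".

wzrjekjjnban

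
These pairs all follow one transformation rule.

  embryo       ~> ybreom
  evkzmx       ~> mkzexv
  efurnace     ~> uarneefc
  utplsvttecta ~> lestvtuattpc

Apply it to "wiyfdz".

dyfwzi

What's happening: take characters alternately from the front and the back (1st, last, 2nd, 2nd-last, ...), then swap the front and back halves of the string.
On "wiyfdz": the first step gives "wzidyf", and the second then gives "dyfwzi".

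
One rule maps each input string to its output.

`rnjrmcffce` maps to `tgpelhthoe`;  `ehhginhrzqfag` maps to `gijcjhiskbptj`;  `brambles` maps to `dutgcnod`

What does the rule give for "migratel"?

In each case the input is transformed by: shift every letter 2 places forward in the alphabet (wrapping around), then take characters alternately from the front and the back (1st, last, 2nd, 2nd-last, ...).
Starting from "migratel": after the first operation, "okitcvgn"; after the second, "onkgivtc".

onkgivtc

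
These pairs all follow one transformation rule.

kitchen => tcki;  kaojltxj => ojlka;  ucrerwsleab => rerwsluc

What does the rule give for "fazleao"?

zlfa

The transformation: delete the last 3 characters, then move the first 2 characters to the end (rotate left by 2).
Applying both steps to "fazleao": "fazl", then "zlfa".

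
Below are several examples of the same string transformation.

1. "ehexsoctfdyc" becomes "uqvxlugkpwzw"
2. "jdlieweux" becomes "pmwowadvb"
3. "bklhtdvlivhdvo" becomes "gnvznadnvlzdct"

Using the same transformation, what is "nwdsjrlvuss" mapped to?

kkmndjbkvof

The pattern: reverse the string, then shift every letter 8 places backward in the alphabet (wrapping around).
"nwdsjrlvuss" → "ssuvlrjsdwn" → "kkmndjbkvof".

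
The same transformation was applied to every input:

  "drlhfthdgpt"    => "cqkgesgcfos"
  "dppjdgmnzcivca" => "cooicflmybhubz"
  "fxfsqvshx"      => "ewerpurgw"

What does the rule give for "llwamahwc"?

kkvzlzgvb

The pattern: shift every letter 1 place backward in the alphabet (wrapping around).
Applying that to "llwamahwc" gives "kkvzlzgvb".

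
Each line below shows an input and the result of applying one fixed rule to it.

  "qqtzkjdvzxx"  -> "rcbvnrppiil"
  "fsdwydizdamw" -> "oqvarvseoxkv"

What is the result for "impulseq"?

The transformation: shift every letter 8 places backward in the alphabet (wrapping around), then move the first 3 characters to the end (rotate left by 3).
Working it through for "impulseq": intermediate "aehmdkwi", final "mdkwiaeh".

mdkwiaeh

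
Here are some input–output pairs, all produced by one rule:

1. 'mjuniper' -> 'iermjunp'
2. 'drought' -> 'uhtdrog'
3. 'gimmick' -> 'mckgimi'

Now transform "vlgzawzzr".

The pattern: move the last 3 characters to the front (rotate right by 3), then swap the first and last characters.
"vlgzawzzr" → "wzrvlgzaz".

wzrvlgzaz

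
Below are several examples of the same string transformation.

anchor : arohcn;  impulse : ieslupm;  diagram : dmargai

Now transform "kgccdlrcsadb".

In each case the input is transformed by: reverse the string, then move the last character to the front.
On "kgccdlrcsadb": the first step gives "bdascrldccgk", and the second then gives "kbdascrldccg".

kbdascrldccg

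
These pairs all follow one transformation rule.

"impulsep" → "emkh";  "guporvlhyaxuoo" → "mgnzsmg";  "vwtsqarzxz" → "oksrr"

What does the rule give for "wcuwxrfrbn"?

Rule — shift every letter 8 places backward in the alphabet (wrapping around), then keep every other character starting from the second (positions 2nd, 4th, 6th, ...).
Applying both steps to "wcuwxrfrbn": "oumopjxjtf", then "uojjf".

uojjf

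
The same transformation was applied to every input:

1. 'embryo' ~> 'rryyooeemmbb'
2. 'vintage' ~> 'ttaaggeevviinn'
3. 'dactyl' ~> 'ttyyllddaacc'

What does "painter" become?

The pattern: move the first 3 characters to the end (rotate left by 3), then double every character.
On "painter": the first step gives "nterpai", and the second then gives "nntteerrppaaii".

nntteerrppaaii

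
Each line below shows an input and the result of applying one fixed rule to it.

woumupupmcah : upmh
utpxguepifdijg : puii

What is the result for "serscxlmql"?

rxq

The rule is to keep one character in every 3, starting at position 3 (positions 3rd, 6th, 9th, ...).
Doing the same to "serscxlmql": "rxq".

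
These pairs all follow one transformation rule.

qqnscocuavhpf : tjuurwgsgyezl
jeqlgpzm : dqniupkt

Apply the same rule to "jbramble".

The transformation: move the last 2 characters to the front (rotate right by 2), then shift every letter 4 places forward in the alphabet (wrapping around).
For "jbramble", step one produces "lejbramb"; step two turns that into "pinfveqf".
(Check on "qqnscocuavhpf": → "pfqqnscocuavh" → "tjuurwgsgyezl" ✓)

pinfveqf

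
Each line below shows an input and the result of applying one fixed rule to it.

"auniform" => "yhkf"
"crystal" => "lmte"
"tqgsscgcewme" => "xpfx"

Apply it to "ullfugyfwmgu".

pfzn

The rule is to shift every letter 7 places backward in the alphabet (wrapping around), then keep only the last 4 characters.
Applying both steps to "ullfugyfwmgu": "neeynzrypfzn", then "pfzn".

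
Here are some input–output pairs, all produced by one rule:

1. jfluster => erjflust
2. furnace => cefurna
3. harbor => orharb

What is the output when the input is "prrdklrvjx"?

jxprrdklrv

Each output is the input with this applied: move the last 2 characters to the front (rotate right by 2).
For "prrdklrvjx" the result is "jxprrdklrv".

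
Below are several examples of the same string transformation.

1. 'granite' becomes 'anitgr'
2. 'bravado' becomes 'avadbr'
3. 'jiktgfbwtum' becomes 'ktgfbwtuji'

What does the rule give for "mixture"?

What's happening: delete the last character, then move the first 2 characters to the end (rotate left by 2).
Starting from "mixture": after the first operation, "mixtur"; after the second, "xturmi".

xturmi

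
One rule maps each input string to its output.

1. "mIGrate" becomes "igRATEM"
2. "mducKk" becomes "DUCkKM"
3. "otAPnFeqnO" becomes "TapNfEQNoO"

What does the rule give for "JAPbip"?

apBIPj

Looking at the pairs, the operation is to flip the case of every letter, then move the first character to the end.
Doing the same to "JAPbip": "apBIPj".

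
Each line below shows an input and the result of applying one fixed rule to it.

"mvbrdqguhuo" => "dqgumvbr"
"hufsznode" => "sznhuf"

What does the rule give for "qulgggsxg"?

gggqul

What's happening: delete the last 3 characters, then swap the front and back halves of the string.
Working it through for "qulgggsxg": intermediate "qulggg", final "gggqul".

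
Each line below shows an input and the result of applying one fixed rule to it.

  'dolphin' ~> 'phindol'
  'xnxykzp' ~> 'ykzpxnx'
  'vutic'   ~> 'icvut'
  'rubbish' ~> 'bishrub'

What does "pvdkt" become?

ktpvd

The rule is to move the first 3 characters to the end (rotate left by 3).
For "pvdkt" the result is "ktpvd".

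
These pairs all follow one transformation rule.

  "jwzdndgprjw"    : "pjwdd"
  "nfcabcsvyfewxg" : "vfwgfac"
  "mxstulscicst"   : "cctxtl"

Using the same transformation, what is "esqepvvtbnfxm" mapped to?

The transformation: keep every other character starting from the second (positions 2nd, 4th, 6th, ...), then move the first 3 characters to the end (rotate left by 3).
Working it through for "esqepvvtbnfxm": intermediate "sevtnx", final "tnxsev".
(Check on "mxstulscicst": → "xtlcct" → "cctxtl" ✓)

tnxsev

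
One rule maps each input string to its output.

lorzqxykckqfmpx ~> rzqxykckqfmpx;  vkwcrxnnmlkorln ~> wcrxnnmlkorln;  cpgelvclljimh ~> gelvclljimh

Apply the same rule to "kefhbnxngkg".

The transformation: delete the first 2 characters.
"kefhbnxngkg" → "fhbnxngkg".

fhbnxngkg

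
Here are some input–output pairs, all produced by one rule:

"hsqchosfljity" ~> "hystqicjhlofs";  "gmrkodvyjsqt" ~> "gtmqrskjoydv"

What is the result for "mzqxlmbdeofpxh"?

mhzxqpxflomebd

The rule is to take characters alternately from the front and the back (1st, last, 2nd, 2nd-last, ...).
Doing the same to "mzqxlmbdeofpxh": "mhzxqpxflomebd".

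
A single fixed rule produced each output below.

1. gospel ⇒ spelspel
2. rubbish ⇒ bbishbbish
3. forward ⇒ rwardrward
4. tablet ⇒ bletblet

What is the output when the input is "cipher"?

Looking at the pairs, the operation is to delete the first 2 characters, then write the whole string twice.
For "cipher", step one produces "pher"; step two turns that into "pherpher".
(Check on "gospel": → "spel" → "spelspel" ✓)

pherpher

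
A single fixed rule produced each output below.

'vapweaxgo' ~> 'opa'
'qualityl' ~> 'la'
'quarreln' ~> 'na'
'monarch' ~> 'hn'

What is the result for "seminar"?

In each case the input is transformed by: move the last 3 characters to the front (rotate right by 3), then keep one character in every 3, starting at position 3 (positions 3rd, 6th, 9th, ...).
"seminar" → "narsemi" → "rm".

rm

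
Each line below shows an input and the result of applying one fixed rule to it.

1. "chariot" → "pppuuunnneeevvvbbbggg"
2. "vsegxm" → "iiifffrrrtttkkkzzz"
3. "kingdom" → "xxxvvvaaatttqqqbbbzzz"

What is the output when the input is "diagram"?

Each output is the input with this applied: shift every letter 13 places forward in the alphabet (wrapping around) — i.e. ROT13, then repeat every character 3 times.
Starting from "diagram": after the first operation, "qvntenz"; after the second, "qqqvvvnnnttteeennnzzz".

qqqvvvnnnttteeennnzzz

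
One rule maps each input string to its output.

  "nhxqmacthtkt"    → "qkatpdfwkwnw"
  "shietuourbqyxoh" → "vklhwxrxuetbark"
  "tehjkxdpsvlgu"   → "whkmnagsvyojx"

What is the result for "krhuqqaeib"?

nukxttdhle

Looking at the pairs, the operation is to shift every letter 3 places forward in the alphabet (wrapping around).
So "krhuqqaeib" becomes "nukxttdhle".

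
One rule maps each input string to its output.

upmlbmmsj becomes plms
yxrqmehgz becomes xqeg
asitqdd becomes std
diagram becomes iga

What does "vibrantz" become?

irnz

Looking at the pairs, the operation is to keep every other character starting from the second (positions 2nd, 4th, 6th, ...).
For "vibrantz" the result is "irnz".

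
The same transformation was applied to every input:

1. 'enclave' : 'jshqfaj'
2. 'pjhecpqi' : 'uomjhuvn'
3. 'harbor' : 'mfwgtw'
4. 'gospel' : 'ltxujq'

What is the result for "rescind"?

The rule is to shift every letter 5 places forward in the alphabet (wrapping around).
Applying that to "rescind" gives "wjxhnsi".

wjxhnsi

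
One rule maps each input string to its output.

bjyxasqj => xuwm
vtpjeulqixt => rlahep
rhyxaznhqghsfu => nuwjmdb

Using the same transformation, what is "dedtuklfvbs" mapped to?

zzqhro

Looking at the pairs, the operation is to keep every other character starting from the first (positions 1st, 3rd, 5th, ...), then shift every letter 4 places backward in the alphabet (wrapping around).
Working it through for "dedtuklfvbs": intermediate "ddulvs", final "zzqhro".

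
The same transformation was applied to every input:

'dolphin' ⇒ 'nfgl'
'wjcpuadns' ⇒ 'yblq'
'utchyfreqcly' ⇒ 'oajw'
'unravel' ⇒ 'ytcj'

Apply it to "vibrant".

pylr

Rule — shift every letter 2 places backward in the alphabet (wrapping around), then keep only the last 4 characters.
On "vibrant": the first step gives "tgzpylr", and the second then gives "pylr".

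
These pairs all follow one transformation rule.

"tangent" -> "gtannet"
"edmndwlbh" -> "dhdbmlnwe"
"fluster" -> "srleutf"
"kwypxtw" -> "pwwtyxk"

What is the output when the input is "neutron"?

Looking at the pairs, the operation is to take characters alternately from the front and the back (1st, last, 2nd, 2nd-last, ...), then swap the first and last characters.
So "neutron" becomes "tneourn".

tneourn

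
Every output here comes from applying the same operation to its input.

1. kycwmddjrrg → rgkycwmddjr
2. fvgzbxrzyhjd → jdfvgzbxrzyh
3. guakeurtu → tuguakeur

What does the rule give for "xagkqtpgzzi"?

zixagkqtpgz

Rule — move the last 2 characters to the front (rotate right by 2).
For "xagkqtpgzzi" the result is "zixagkqtpgz".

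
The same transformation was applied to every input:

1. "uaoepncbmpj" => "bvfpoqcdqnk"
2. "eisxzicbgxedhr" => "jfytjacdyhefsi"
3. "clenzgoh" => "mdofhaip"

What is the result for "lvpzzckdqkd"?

wmaqdaellre

What's happening: swap each adjacent pair of characters (1↔2, 3↔4, ...), then shift every letter 1 place forward in the alphabet (wrapping around).
"lvpzzckdqkd" → "vlzpczdkkqd" → "wmaqdaellre".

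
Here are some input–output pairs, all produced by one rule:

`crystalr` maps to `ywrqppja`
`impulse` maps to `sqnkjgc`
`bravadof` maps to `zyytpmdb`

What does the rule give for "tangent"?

The transformation: shift every letter 2 places backward in the alphabet (wrapping around), then sort the characters into reverse alphabetical order.
Starting from "tangent": after the first operation, "ryleclr"; after the second, "yrrllec".

yrrllec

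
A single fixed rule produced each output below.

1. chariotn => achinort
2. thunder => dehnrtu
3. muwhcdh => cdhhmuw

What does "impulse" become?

eilmpsu

Rule — sort the characters into alphabetical order.
"impulse" → "eilmpsu".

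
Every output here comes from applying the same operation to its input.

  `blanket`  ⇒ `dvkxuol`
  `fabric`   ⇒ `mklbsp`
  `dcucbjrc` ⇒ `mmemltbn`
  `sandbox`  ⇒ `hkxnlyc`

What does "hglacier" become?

Rule — shift every letter 10 places forward in the alphabet (wrapping around), then swap the first and last characters.
On "hglacier": the first step gives "rqvkmsob", and the second then gives "bqvkmsor".

bqvkmsor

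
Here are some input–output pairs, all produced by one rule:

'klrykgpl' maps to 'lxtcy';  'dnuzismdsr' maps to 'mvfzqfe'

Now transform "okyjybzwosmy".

wlomjbfzl

The pattern: shift every letter 13 places forward in the alphabet (wrapping around) — i.e. ROT13, then delete the first 3 characters.
For "okyjybzwosmy", step one produces "bxlwlomjbfzl"; step two turns that into "wlomjbfzl".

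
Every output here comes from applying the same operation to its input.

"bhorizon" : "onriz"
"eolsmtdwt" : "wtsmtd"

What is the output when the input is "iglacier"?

eraci

The rule is to delete the first 3 characters, then move the last 2 characters to the front (rotate right by 2).
Applying both steps to "iglacier": "acier", then "eraci".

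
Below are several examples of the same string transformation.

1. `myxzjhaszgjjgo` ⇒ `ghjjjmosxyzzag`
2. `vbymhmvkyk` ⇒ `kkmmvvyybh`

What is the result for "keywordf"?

fkorwyde

Each output is the input with this applied: sort the characters into alphabetical order, then move the first 2 characters to the end (rotate left by 2).
Working it through for "keywordf": intermediate "defkorwy", final "fkorwyde".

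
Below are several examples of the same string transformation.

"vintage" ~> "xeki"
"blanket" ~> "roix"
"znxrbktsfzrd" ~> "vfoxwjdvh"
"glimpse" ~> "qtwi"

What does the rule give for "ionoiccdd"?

Each output is the input with this applied: shift every letter 4 places forward in the alphabet (wrapping around), then delete the first 3 characters.
"ionoiccdd" → "smgghh".

smgghh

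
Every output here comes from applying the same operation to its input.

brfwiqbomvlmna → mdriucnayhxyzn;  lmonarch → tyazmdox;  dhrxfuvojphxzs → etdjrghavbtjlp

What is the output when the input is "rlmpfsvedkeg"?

Looking at the pairs, the operation is to swap the first and last characters, then shift every letter 12 places forward in the alphabet (wrapping around).
Working it through for "rlmpfsvedkeg": intermediate "glmpfsvedker", final "sxybrehqpwqd".
(Check on "lmonarch": → "hmonarcl" → "tyazmdox" ✓)

sxybrehqpwqd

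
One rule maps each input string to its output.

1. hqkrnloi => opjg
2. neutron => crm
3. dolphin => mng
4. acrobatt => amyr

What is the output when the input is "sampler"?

The transformation: shift every letter 2 places backward in the alphabet (wrapping around), then keep every other character starting from the second (positions 2nd, 4th, 6th, ...).
For "sampler" the result is "ync".

ync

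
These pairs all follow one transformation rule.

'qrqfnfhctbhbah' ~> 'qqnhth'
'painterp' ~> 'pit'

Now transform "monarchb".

mnr

The pattern: delete the last 3 characters, then keep every other character starting from the first (positions 1st, 3rd, 5th, ...).
Starting from "monarchb": after the first operation, "monar"; after the second, "mnr".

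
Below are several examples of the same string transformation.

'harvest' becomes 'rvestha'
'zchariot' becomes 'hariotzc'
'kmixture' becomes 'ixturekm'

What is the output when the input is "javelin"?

The transformation: move the first 2 characters to the end (rotate left by 2).
Applying that to "javelin" gives "velinja".

velinja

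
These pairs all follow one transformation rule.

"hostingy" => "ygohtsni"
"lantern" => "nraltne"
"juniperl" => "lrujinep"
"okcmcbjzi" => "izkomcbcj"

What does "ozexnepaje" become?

Rule — move the last 2 characters to the front (rotate right by 2), then swap each adjacent pair of characters (1↔2, 3↔4, ...).
Starting from "ozexnepaje": after the first operation, "jeozexnepa"; after the second, "ejzoxeenap".

ejzoxeenap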